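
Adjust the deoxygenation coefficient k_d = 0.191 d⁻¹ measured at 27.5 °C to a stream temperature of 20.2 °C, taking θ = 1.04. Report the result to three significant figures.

k_d ≈ 0.143 d⁻¹

k_d(T₂) = k_d(T₁) · θ^(T₂−T₁) = 0.191 × 1.04^(20.2−27.5)
= 0.191 × 1.04^-7.30 = 0.191 × 0.7510 = 0.1434 d⁻¹.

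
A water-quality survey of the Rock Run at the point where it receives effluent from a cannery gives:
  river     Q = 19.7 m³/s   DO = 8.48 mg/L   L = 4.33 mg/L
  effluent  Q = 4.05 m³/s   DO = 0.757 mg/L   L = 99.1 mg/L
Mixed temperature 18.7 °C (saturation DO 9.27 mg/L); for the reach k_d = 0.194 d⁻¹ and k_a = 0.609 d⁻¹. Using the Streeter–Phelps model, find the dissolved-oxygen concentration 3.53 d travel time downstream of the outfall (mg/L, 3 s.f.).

Mixed DO = (19.7×8.48 + 4.05×0.757)/(19.7+4.05) = 170.1/23.75 = 7.163 mg/L.
Mixed L₀ = (19.7×4.33 + 4.05×99.1)/(23.75) = 486.7/23.75 = 20.49 mg/L.
Initial deficit D₀ = C_s − DO₀ = 9.27 − 7.163 = 2.107 mg/L.
D(3.53) = [0.194×20.49/(0.609−0.194)](e^(−0.194×3.53) − e^(−0.609×3.53)) + 2.107 e^(−0.609×3.53)
= 9.579 × (0.5042 − 0.1165) + 2.107 × 0.1165 = 3.959 mg/L.
DO = 9.27 − 3.959 = 5.311 mg/L.

DO ≈ 5.31 mg/L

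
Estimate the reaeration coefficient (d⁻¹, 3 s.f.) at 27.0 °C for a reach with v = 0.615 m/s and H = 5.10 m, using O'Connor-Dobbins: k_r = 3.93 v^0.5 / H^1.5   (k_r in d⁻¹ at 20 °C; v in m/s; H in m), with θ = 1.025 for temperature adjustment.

k_r(20) = 3.93 × 0.615^0.5 / 5.10^1.5 = 3.93 × 0.7842 / 11.52 = 0.2676 d⁻¹.
k_r(27.0) = 0.2676 × 1.025^(27.0−20) = 0.2676 × 1.189 = 0.3181 d⁻¹.

k_r ≈ 0.318 d⁻¹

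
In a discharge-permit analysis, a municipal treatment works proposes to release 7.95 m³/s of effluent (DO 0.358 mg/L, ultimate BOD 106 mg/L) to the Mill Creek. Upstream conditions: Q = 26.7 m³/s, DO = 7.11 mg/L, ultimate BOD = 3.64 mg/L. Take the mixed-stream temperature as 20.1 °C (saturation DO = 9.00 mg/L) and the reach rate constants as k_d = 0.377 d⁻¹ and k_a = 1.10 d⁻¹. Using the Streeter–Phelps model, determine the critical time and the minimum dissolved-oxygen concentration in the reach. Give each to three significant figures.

Mixed DO = (26.7×7.11 + 7.95×0.358)/(26.7+7.95) = 192.7/34.65 = 5.561 mg/L.
Mixed L₀ = (26.7×3.64 + 7.95×106)/(34.65) = 939.9/34.65 = 27.13 mg/L.
Initial deficit D₀ = C_s − DO₀ = 9.00 − 5.561 = 3.439 mg/L.
t_c = (1/0.7230) ln[(1.10/0.377)(1 − 3.439×0.7230/(0.377×27.13))] = 1.383 × ln(2.208) = 1.096 d.
D_c = (0.377/1.10) × 27.13 × e^(−0.377×1.096) = 0.3427 × 27.13 × 0.6616 = 6.151 mg/L.
Minimum DO = 9.00 − 6.151 = 2.849 mg/L.

t_c ≈ 1.10 d; minimum DO ≈ 2.85 mg/L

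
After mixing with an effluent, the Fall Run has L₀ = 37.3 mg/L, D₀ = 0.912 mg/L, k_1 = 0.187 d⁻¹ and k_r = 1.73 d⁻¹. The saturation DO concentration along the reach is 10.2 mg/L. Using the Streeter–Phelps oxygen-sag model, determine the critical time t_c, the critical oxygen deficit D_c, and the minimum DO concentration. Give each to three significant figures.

t_c ≈ 1.30 d; D_c ≈ 3.16 mg/L; min DO ≈ 7.04 mg/L

t_c = [1/(k_r−k_1)] ln[(k_r/k_1)(1 − D₀(k_r−k_1)/(k_1 L₀))]
= [1/(1.73−0.187)] ln[(1.73/0.187)(1 − 0.912×1.543/(0.187×37.3))]
= (1/1.543) ln[9.251 × 0.7983] = 0.6481 × ln(7.385) = 0.6481 × 1.999 = 1.296 d.
L(t_c) = L₀ e^(−k_1 t_c) = 37.3 × 0.7848 = 29.27 mg/L, and at the critical point k_r D_c = k_1 L, so D_c = (0.187/1.73) × 29.27 = 3.164 mg/L.
Minimum DO = C_s − D_c = 10.2 − 3.164 = 7.036 mg/L.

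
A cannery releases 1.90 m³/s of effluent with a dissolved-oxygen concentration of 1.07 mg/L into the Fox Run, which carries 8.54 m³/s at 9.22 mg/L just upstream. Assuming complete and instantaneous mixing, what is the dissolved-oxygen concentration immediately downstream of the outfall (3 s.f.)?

7.74 mg/L

Flow-weighted mixing: C = (Q_r C_r + Q_w C_w)/(Q_r + Q_w)
= (8.54×9.22 + 1.90×1.07)/(8.54 + 1.90) = 80.77/10.44 = 7.737 mg/L.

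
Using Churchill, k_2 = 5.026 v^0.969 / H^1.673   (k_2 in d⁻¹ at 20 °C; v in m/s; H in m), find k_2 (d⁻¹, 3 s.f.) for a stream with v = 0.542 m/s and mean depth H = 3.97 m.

k_2 ≈ 0.276 d⁻¹

k_2 = 5.026 × 0.542^0.969 / 3.97^1.673 = 5.026 × 0.5524 / 10.04 = 0.2765 d⁻¹.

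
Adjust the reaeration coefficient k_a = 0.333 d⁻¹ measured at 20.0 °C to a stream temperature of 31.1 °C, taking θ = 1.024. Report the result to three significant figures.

k_a(T₂) = k_a(T₁) · θ^(T₂−T₁) = 0.333 × 1.024^(31.1−20.0)
= 0.333 × 1.024^11.1 = 0.333 × 1.301 = 0.4333 d⁻¹.

k_a ≈ 0.433 d⁻¹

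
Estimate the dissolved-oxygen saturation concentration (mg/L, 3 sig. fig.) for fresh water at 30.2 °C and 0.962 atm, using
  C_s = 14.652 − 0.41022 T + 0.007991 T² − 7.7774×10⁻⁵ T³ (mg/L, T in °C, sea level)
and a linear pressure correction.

C_s ≈ 7.13 mg/L

At sea level: C_s = 14.652 − 0.41022×30.2 + 0.007991×30.2² − 7.7774×10⁻⁵×30.2³ = 7.409 mg/L.
Pressure correction: C_s' = 7.409 × 0.962 = 7.128 mg/L.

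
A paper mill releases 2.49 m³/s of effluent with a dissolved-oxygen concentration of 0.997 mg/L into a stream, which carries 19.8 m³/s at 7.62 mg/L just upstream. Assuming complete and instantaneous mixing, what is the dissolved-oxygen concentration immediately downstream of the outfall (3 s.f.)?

Flow-weighted mixing: C = (Q_r C_r + Q_w C_w)/(Q_r + Q_w)
= (19.8×7.62 + 2.49×0.997)/(19.8 + 2.49) = 153.4/22.29 = 6.880 mg/L.

6.88 mg/L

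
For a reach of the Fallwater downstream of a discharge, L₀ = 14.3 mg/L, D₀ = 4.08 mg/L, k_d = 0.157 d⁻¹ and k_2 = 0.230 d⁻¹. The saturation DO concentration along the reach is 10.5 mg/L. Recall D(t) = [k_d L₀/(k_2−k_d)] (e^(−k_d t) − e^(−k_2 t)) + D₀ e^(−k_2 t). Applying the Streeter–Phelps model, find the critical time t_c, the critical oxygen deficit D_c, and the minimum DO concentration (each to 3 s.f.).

t_c ≈ 3.28 d; D_c ≈ 5.83 mg/L; min DO ≈ 4.67 mg/L

At the critical point dD/dt = 0, so k_d L₀ e^(−k_d t) = k_2 D. Substituting D(t) from the Streeter–Phelps equation and solving for t gives
t_c = ln[(k_2/k_d)(1 − D₀(k_2−k_d)/(k_d L₀))] / (k_2−k_d).
Here k_2−k_d = 0.07300 d⁻¹ and 1 − D₀(k_2−k_d)/(k_d L₀) = 1 − 4.08×0.07300/(0.157×14.3) = 0.8673, so
t_c = ln(1.465 × 0.8673) / 0.07300 = 0.2395 / 0.07300 = 3.281 d.
D_c = (k_d/k_2) L₀ e^(−k_d t_c) = (0.157/0.230) × 14.3 × e^(−0.157×3.281) = 0.6826 × 14.3 × 0.5974 = 5.832 mg/L.
Minimum DO = C_s − D_c = 10.5 − 5.832 = 4.668 mg/L.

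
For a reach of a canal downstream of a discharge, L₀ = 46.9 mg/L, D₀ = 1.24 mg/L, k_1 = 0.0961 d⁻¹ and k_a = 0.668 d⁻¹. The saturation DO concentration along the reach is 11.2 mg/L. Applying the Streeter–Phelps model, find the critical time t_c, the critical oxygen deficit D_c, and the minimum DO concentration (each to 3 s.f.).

With k_a/k_1 = 6.951 and 1 − D₀(k_a−k_1)/(k_1 L₀) = 0.8427,
t_c = ln(6.951 × 0.8427) / (0.668 − 0.0961) = ln(5.857) / 0.5719 = 1.768/0.5719 = 3.091 d.
D_c = (k_1/k_a) L₀ e^(−k_1 t_c) = (0.0961/0.668) × 46.9 × e^(−0.0961×3.091) = 0.1439 × 46.9 × 0.7430 = 5.013 mg/L.
Minimum DO = C_s − D_c = 11.2 − 5.013 = 6.187 mg/L.

t_c ≈ 3.09 d; D_c ≈ 5.01 mg/L; min DO ≈ 6.19 mg/L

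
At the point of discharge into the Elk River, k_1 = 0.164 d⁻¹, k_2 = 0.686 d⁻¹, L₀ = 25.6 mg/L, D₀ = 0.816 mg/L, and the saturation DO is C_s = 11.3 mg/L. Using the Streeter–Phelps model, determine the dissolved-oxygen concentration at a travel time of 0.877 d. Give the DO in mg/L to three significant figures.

DO ≈ 8.29 mg/L

k_1 L₀/(k_2−k_1) = 0.164×25.6/(0.686−0.164) = 4.198/0.5220 = 8.043 mg/L.
e^(−k_1 t) = e^(−0.164×0.8770) = 0.8660; e^(−k_2 t) = e^(−0.686×0.8770) = 0.5479.
D = 8.043 × (0.8660 − 0.5479) + 0.816 × 0.5479 = 2.559 + 0.4471 = 3.006 mg/L.
DO = C_s − D = 11.3 − 3.006 = 8.294 mg/L.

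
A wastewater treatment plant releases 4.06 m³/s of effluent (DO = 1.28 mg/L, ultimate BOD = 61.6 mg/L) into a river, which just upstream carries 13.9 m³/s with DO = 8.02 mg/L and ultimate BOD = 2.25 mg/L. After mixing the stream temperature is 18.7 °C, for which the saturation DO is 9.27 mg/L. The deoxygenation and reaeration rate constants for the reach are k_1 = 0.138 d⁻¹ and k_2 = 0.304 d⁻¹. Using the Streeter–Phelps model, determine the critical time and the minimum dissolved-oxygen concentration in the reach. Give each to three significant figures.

t_c ≈ 3.32 d; minimum DO ≈ 4.77 mg/L

Mixed DO = (13.9×8.02 + 4.06×1.28)/(13.9+4.06) = 116.7/17.96 = 6.496 mg/L.
Mixed L₀ = (13.9×2.25 + 4.06×61.6)/(17.96) = 281.4/17.96 = 15.67 mg/L.
Initial deficit D₀ = C_s − DO₀ = 9.27 − 6.496 = 2.774 mg/L.
t_c = (1/0.1660) ln[(0.304/0.138)(1 − 2.774×0.1660/(0.138×15.67))] = 6.024 × ln(1.734) = 3.315 d.
D_c = (0.138/0.304) × 15.67 × e^(−0.138×3.315) = 0.4539 × 15.67 × 0.6329 = 4.501 mg/L.
Minimum DO = 9.27 − 4.501 = 4.769 mg/L.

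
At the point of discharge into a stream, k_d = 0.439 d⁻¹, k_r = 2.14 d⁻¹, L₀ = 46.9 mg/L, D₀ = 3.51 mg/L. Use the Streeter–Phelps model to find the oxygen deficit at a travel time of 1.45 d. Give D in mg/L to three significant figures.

D ≈ 6.02 mg/L

k_d L₀/(k_r−k_d) = 0.439×46.9/(2.14−0.439) = 20.59/1.701 = 12.10 mg/L.
e^(−k_d t) = e^(−0.439×1.450) = 0.5291; e^(−k_r t) = e^(−2.14×1.450) = 0.04491.
D = 12.10 × (0.5291 − 0.04491) + 3.51 × 0.04491 = 5.861 + 0.1576 = 6.018 mg/L.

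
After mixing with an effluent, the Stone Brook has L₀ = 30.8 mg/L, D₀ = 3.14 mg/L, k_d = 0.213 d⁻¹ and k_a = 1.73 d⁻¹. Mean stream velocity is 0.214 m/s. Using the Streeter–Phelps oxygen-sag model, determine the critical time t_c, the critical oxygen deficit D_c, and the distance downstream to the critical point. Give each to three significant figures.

t_c = [1/(k_a−k_d)] ln[(k_a/k_d)(1 − D₀(k_a−k_d)/(k_d L₀))]
= [1/(1.73−0.213)] ln[(1.73/0.213)(1 − 3.14×1.517/(0.213×30.8))]
= (1/1.517) ln[8.122 × 0.2739] = 0.6592 × ln(2.225) = 0.6592 × 0.7997 = 0.5271 d.
L(t_c) = L₀ e^(−k_d t_c) = 30.8 × 0.8938 = 27.53 mg/L, and at the critical point k_a D_c = k_d L, so D_c = (0.213/1.73) × 27.53 = 3.389 mg/L.
x_c = v t_c = 0.214 m/s × 0.5271 d × 86400 s/d = 9747 m ≈ 9.75 km.

t_c ≈ 0.527 d; D_c ≈ 3.39 mg/L; x_c ≈ 9.75 km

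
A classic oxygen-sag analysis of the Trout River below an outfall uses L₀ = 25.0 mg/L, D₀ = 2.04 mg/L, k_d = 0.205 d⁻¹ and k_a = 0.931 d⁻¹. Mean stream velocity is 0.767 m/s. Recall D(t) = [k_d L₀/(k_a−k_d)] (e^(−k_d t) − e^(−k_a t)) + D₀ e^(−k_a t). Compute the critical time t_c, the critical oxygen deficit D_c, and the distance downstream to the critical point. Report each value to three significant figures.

t_c ≈ 1.61 d; D_c ≈ 3.95 mg/L; x_c ≈ 107 km

At the critical point dD/dt = 0, so k_d L₀ e^(−k_d t) = k_a D. Substituting D(t) from the Streeter–Phelps equation and solving for t gives
t_c = ln[(k_a/k_d)(1 − D₀(k_a−k_d)/(k_d L₀))] / (k_a−k_d).
Here k_a−k_d = 0.7260 d⁻¹ and 1 − D₀(k_a−k_d)/(k_d L₀) = 1 − 2.04×0.7260/(0.205×25.0) = 0.7110, so
t_c = ln(4.541 × 0.7110) / 0.7260 = 1.172 / 0.7260 = 1.615 d.
L(t_c) = L₀ e^(−k_d t_c) = 25.0 × 0.7182 = 17.96 mg/L, and at the critical point k_a D_c = k_d L, so D_c = (0.205/0.931) × 17.96 = 3.954 mg/L.
x_c = v t_c = 0.767 m/s × 1.615 d × 86400 s/d = 107000 m ≈ 107 km.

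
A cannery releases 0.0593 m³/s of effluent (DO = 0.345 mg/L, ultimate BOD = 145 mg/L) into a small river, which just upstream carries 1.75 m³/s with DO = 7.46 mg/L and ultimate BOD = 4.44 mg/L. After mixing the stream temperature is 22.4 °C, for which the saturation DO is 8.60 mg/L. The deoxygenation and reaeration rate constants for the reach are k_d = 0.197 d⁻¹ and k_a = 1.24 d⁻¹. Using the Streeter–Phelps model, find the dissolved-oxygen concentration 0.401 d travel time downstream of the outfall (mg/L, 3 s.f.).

DO ≈ 7.23 mg/L

Mixed DO = (1.75×7.46 + 0.0593×0.345)/(1.75+0.0593) = 13.08/1.809 = 7.227 mg/L.
Mixed L₀ = (1.75×4.44 + 0.0593×145)/(1.809) = 16.37/1.809 = 9.047 mg/L.
Initial deficit D₀ = C_s − DO₀ = 8.60 − 7.227 = 1.373 mg/L.
D(0.401) = [0.197×9.047/(1.24−0.197)](e^(−0.197×0.401) − e^(−1.24×0.401)) + 1.373 e^(−1.24×0.401)
= 1.709 × (0.9240 − 0.6082) + 1.373 × 0.6082 = 1.375 mg/L.
DO = 8.60 − 1.375 = 7.225 mg/L.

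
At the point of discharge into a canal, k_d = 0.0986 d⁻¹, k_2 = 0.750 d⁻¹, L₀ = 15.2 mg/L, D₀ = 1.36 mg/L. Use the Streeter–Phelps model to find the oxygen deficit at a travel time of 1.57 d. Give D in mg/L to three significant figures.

k_d L₀/(k_2−k_d) = 0.0986×15.2/(0.750−0.0986) = 1.499/0.6514 = 2.301 mg/L.
e^(−k_d t) = e^(−0.0986×1.570) = 0.8566; e^(−k_2 t) = e^(−0.750×1.570) = 0.3080.
D = 2.301 × (0.8566 − 0.3080) + 1.36 × 0.3080 = 1.262 + 0.4189 = 1.681 mg/L.

D ≈ 1.68 mg/L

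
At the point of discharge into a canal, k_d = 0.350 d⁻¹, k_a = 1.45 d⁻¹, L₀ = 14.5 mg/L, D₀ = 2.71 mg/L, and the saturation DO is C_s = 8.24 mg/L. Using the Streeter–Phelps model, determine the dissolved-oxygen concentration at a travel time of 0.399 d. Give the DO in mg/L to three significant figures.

DO ≈ 5.30 mg/L

k_d L₀/(k_a−k_d) = 0.350×14.5/(1.45−0.350) = 5.075/1.100 = 4.614 mg/L.
e^(−k_d t) = e^(−0.350×0.3990) = 0.8697; e^(−k_a t) = e^(−1.45×0.3990) = 0.5607.
D = 4.614 × (0.8697 − 0.5607) + 2.71 × 0.5607 = 1.425 + 1.520 = 2.945 mg/L.
DO = C_s − D = 8.24 − 2.945 = 5.295 mg/L.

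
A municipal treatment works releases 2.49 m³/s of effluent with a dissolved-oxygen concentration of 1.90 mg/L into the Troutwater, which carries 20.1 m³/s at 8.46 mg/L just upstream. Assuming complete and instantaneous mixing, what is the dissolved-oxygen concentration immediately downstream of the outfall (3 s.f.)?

7.74 mg/L

Flow-weighted mixing: C = (Q_r C_r + Q_w C_w)/(Q_r + Q_w)
= (20.1×8.46 + 2.49×1.90)/(20.1 + 2.49) = 174.8/22.59 = 7.737 mg/L.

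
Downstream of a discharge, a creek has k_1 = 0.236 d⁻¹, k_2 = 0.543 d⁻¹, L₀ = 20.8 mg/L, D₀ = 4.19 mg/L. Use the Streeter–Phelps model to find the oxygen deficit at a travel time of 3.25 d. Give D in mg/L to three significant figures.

k_1 L₀/(k_2−k_1) = 0.236×20.8/(0.543−0.236) = 4.909/0.3070 = 15.99 mg/L.
e^(−k_1 t) = e^(−0.236×3.250) = 0.4644; e^(−k_2 t) = e^(−0.543×3.250) = 0.1712.
D = 15.99 × (0.4644 − 0.1712) + 4.19 × 0.1712 = 4.688 + 0.7175 = 5.405 mg/L.

D ≈ 5.41 mg/L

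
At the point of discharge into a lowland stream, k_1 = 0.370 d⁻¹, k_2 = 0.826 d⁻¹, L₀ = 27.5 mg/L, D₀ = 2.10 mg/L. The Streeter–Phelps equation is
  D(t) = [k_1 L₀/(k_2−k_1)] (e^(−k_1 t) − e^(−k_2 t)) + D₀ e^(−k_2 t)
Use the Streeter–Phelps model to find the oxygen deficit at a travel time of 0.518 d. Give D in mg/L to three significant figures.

k_1 L₀/(k_2−k_1) = 0.370×27.5/(0.826−0.370) = 10.18/0.4560 = 22.31 mg/L.
e^(−k_1 t) = e^(−0.370×0.5180) = 0.8256; e^(−k_2 t) = e^(−0.826×0.5180) = 0.6519.
D = 22.31 × (0.8256 − 0.6519) + 2.10 × 0.6519 = 3.876 + 1.369 = 5.245 mg/L.

D ≈ 5.24 mg/L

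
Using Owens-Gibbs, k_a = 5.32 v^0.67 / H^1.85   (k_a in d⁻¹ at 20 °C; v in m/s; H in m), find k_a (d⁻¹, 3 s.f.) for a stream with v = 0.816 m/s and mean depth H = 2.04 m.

k_a = 5.32 × 0.816^0.67 / 2.04^1.85 = 5.32 × 0.8726 / 3.740 = 1.241 d⁻¹.

k_a ≈ 1.24 d⁻¹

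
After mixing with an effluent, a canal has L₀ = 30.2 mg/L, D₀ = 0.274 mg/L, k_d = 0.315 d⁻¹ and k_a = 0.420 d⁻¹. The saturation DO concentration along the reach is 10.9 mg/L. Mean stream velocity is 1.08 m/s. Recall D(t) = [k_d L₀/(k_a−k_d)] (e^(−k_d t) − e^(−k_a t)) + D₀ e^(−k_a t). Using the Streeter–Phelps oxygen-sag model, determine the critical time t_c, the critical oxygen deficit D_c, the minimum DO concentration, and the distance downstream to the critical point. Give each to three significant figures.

With k_a/k_d = 1.333 and 1 − D₀(k_a−k_d)/(k_d L₀) = 0.9970,
t_c = ln(1.333 × 0.9970) / (0.420 − 0.315) = ln(1.329) / 0.1050 = 0.2847/0.1050 = 2.711 d.
L(t_c) = L₀ e^(−k_d t_c) = 30.2 × 0.4257 = 12.86 mg/L, and at the critical point k_a D_c = k_d L, so D_c = (0.315/0.420) × 12.86 = 9.643 mg/L.
Minimum DO = C_s − D_c = 10.9 − 9.643 = 1.257 mg/L.
x_c = v t_c = 1.08 m/s × 2.711 d × 86400 s/d = 253000 m ≈ 253 km.

t_c ≈ 2.71 d; D_c ≈ 9.64 mg/L; min DO ≈ 1.26 mg/L; x_c ≈ 253 km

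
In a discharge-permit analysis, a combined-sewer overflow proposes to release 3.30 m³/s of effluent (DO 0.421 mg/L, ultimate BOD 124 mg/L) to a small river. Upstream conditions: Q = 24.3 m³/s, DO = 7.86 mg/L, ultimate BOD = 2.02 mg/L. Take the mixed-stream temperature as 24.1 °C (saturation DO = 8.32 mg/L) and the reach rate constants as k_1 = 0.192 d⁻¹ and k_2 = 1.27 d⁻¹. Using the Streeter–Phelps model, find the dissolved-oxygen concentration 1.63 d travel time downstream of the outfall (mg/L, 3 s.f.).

Mixed DO = (24.3×7.86 + 3.30×0.421)/(24.3+3.30) = 192.4/27.60 = 6.971 mg/L.
Mixed L₀ = (24.3×2.02 + 3.30×124)/(27.60) = 458.3/27.60 = 16.60 mg/L.
Initial deficit D₀ = C_s − DO₀ = 8.32 − 6.971 = 1.349 mg/L.
D(1.63) = [0.192×16.60/(1.27−0.192)](e^(−0.192×1.63) − e^(−1.27×1.63)) + 1.349 e^(−1.27×1.63)
= 2.957 × (0.7313 − 0.1262) + 1.349 × 0.1262 = 1.960 mg/L.
DO = 8.32 − 1.960 = 6.360 mg/L.

DO ≈ 6.36 mg/L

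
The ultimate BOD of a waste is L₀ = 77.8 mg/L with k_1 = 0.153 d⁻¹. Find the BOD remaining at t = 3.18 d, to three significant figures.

L ≈ 47.8 mg/L

L_t = L₀ e^(−k_1 t) = 77.8 × e^(−0.153×3.18) = 77.8 × 0.6147 = 47.83 mg/L.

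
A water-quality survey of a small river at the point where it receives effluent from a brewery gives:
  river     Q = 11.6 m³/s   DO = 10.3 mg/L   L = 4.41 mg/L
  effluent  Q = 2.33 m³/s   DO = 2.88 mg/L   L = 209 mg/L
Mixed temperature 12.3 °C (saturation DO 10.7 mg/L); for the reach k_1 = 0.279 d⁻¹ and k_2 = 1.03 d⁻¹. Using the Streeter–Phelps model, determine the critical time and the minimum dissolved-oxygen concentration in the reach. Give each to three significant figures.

t_c ≈ 1.58 d; minimum DO ≈ 3.96 mg/L

Mixed DO = (11.6×10.3 + 2.33×2.88)/(11.6+2.33) = 126.2/13.93 = 9.059 mg/L.
Mixed L₀ = (11.6×4.41 + 2.33×209)/(13.93) = 538.1/13.93 = 38.63 mg/L.
Initial deficit D₀ = C_s − DO₀ = 10.7 − 9.059 = 1.641 mg/L.
t_c = (1/0.7510) ln[(1.03/0.279)(1 − 1.641×0.7510/(0.279×38.63))] = 1.332 × ln(3.270) = 1.577 d.
D_c = (0.279/1.03) × 38.63 × e^(−0.279×1.577) = 0.2709 × 38.63 × 0.6440 = 6.738 mg/L.
Minimum DO = 10.7 − 6.738 = 3.962 mg/L.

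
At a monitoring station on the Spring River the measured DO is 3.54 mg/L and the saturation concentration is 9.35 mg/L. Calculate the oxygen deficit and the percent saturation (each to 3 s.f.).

D ≈ 5.81 mg/L; 37.9 % saturation

D = C_s − C = 9.35 − 3.54 = 5.81 mg/L.
% saturation = 3.54/9.35 × 100 = 37.9 %.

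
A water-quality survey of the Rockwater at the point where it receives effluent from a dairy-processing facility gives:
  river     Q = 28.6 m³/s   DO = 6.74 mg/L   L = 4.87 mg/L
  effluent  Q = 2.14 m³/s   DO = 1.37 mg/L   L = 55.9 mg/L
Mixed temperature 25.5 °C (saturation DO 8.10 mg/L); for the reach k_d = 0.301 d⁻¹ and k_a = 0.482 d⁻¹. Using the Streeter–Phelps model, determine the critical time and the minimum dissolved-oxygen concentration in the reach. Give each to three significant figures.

t_c ≈ 1.87 d; minimum DO ≈ 5.11 mg/L

Mixed DO = (28.6×6.74 + 2.14×1.37)/(28.6+2.14) = 195.7/30.74 = 6.366 mg/L.
Mixed L₀ = (28.6×4.87 + 2.14×55.9)/(30.74) = 258.9/30.74 = 8.423 mg/L.
Initial deficit D₀ = C_s − DO₀ = 8.10 − 6.366 = 1.734 mg/L.
t_c = (1/0.1810) ln[(0.482/0.301)(1 − 1.734×0.1810/(0.301×8.423))] = 5.525 × ln(1.403) = 1.871 d.
D_c = (0.301/0.482) × 8.423 × e^(−0.301×1.871) = 0.6245 × 8.423 × 0.5694 = 2.995 mg/L.
Minimum DO = 8.10 − 2.995 = 5.105 mg/L.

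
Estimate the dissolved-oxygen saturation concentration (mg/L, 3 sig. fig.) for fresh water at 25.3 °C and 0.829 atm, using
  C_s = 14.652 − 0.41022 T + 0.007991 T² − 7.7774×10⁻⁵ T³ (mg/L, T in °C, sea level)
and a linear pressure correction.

C_s ≈ 6.74 mg/L

At sea level: C_s = 14.652 − 0.41022×25.3 + 0.007991×25.3² − 7.7774×10⁻⁵×25.3³ = 8.129 mg/L.
Pressure correction: C_s' = 8.129 × 0.829 = 6.739 mg/L.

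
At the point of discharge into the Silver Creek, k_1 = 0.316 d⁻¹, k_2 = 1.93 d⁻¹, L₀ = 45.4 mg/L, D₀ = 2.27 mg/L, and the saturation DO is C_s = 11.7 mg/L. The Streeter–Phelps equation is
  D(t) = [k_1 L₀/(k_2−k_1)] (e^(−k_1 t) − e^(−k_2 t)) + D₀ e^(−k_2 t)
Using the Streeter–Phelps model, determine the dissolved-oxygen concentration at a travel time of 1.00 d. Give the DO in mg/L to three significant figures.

DO ≈ 6.18 mg/L

k_1 L₀/(k_2−k_1) = 0.316×45.4/(1.93−0.316) = 14.35/1.614 = 8.889 mg/L.
e^(−k_1 t) = e^(−0.316×1.000) = 0.7291; e^(−k_2 t) = e^(−1.93×1.000) = 0.1451.
D = 8.889 × (0.7291 − 0.1451) + 2.27 × 0.1451 = 5.190 + 0.3295 = 5.520 mg/L.
DO = C_s − D = 11.7 − 5.520 = 6.180 mg/L.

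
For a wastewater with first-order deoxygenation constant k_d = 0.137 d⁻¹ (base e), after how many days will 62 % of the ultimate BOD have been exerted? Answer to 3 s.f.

y/L₀ = 1 − e^(−k_d t) = 0.62 ⇒ e^(−k_d t) = 0.380
t = −ln(0.380) / 0.137 = 0.9676 / 0.137 = 7.063 d.

t ≈ 7.06 d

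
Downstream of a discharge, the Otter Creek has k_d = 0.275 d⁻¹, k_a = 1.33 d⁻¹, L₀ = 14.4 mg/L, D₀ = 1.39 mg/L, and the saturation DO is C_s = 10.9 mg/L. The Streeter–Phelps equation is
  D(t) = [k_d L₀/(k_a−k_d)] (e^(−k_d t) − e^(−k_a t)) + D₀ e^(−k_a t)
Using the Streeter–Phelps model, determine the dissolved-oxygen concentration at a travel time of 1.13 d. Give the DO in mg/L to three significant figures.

DO ≈ 8.67 mg/L

k_d L₀/(k_a−k_d) = 0.275×14.4/(1.33−0.275) = 3.960/1.055 = 3.754 mg/L.
e^(−k_d t) = e^(−0.275×1.130) = 0.7329; e^(−k_a t) = e^(−1.33×1.130) = 0.2225.
D = 3.754 × (0.7329 − 0.2225) + 1.39 × 0.2225 = 1.916 + 0.3093 = 2.225 mg/L.
DO = C_s − D = 10.9 − 2.225 = 8.675 mg/L.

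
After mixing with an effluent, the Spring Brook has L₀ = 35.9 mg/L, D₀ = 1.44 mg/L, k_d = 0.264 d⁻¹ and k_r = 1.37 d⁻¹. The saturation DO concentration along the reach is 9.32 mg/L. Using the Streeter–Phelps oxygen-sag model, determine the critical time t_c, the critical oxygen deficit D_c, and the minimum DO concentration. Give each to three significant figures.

With k_r/k_d = 5.189 and 1 − D₀(k_r−k_d)/(k_d L₀) = 0.8320,
t_c = ln(5.189 × 0.8320) / (1.37 − 0.264) = ln(4.317) / 1.106 = 1.463/1.106 = 1.322 d.
L(t_c) = L₀ e^(−k_d t_c) = 35.9 × 0.7053 = 25.32 mg/L, and at the critical point k_r D_c = k_d L, so D_c = (0.264/1.37) × 25.32 = 4.879 mg/L.
Minimum DO = C_s − D_c = 9.32 − 4.879 = 4.441 mg/L.

t_c ≈ 1.32 d; D_c ≈ 4.88 mg/L; min DO ≈ 4.44 mg/L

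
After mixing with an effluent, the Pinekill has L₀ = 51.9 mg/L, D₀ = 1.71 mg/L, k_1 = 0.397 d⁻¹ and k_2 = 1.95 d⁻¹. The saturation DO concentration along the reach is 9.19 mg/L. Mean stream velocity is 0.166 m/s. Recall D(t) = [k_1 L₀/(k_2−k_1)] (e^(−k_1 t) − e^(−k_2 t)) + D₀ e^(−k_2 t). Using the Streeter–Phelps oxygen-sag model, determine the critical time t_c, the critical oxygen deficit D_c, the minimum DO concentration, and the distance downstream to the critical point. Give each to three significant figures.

With k_2/k_1 = 4.912 and 1 − D₀(k_2−k_1)/(k_1 L₀) = 0.8711,
t_c = ln(4.912 × 0.8711) / (1.95 − 0.397) = ln(4.279) / 1.553 = 1.454/1.553 = 0.9360 d.
L(t_c) = L₀ e^(−k_1 t_c) = 51.9 × 0.6896 = 35.79 mg/L, and at the critical point k_2 D_c = k_1 L, so D_c = (0.397/1.95) × 35.79 = 7.287 mg/L.
Minimum DO = C_s − D_c = 9.19 − 7.287 = 1.903 mg/L.
x_c = v t_c = 0.166 m/s × 0.9360 d × 86400 s/d = 13430 m ≈ 13.4 km.

t_c ≈ 0.936 d; D_c ≈ 7.29 mg/L; min DO ≈ 1.90 mg/L; x_c ≈ 13.4 km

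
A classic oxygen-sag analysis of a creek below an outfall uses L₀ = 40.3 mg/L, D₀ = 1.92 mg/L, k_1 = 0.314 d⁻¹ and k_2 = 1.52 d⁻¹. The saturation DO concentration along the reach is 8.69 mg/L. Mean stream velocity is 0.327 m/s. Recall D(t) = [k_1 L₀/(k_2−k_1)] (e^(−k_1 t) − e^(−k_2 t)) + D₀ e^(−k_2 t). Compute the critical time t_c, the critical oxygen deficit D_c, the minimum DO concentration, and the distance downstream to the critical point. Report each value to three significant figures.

With k_2/k_1 = 4.841 and 1 − D₀(k_2−k_1)/(k_1 L₀) = 0.8170,
t_c = ln(4.841 × 0.8170) / (1.52 − 0.314) = ln(3.955) / 1.206 = 1.375/1.206 = 1.140 d.
D_c = (k_1/k_2) L₀ e^(−k_1 t_c) = (0.314/1.52) × 40.3 × e^(−0.314×1.140) = 0.2066 × 40.3 × 0.6991 = 5.820 mg/L.
Minimum DO = C_s − D_c = 8.69 − 5.820 = 2.870 mg/L.
x_c = v t_c = 0.327 m/s × 1.140 d × 86400 s/d = 32210 m ≈ 32.2 km.

t_c ≈ 1.14 d; D_c ≈ 5.82 mg/L; min DO ≈ 2.87 mg/L; x_c ≈ 32.2 km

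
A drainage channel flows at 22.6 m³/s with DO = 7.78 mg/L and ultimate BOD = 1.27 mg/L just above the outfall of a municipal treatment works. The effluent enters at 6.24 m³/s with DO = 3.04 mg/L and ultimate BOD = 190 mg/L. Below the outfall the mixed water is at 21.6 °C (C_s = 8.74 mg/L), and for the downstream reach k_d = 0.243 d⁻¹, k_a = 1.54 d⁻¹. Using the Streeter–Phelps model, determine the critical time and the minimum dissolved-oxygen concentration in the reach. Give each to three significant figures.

t_c ≈ 1.20 d; minimum DO ≈ 3.78 mg/L

Mixed DO = (22.6×7.78 + 6.24×3.04)/(22.6+6.24) = 194.8/28.84 = 6.754 mg/L.
Mixed L₀ = (22.6×1.27 + 6.24×190)/(28.84) = 1214/28.84 = 42.10 mg/L.
Initial deficit D₀ = C_s − DO₀ = 8.74 − 6.754 = 1.986 mg/L.
t_c = (1/1.297) ln[(1.54/0.243)(1 − 1.986×1.297/(0.243×42.10))] = 0.7710 × ln(4.742) = 1.200 d.
D_c = (0.243/1.54) × 42.10 × e^(−0.243×1.200) = 0.1578 × 42.10 × 0.7471 = 4.963 mg/L.
Minimum DO = 8.74 − 4.963 = 3.777 mg/L.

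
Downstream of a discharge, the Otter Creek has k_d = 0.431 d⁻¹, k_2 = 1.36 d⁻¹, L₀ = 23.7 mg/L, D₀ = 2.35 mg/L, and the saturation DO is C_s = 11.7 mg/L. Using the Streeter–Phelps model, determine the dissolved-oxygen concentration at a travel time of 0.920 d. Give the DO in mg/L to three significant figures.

DO ≈ 6.78 mg/L

k_d L₀/(k_2−k_d) = 0.431×23.7/(1.36−0.431) = 10.21/0.9290 = 11.00 mg/L.
e^(−k_d t) = e^(−0.431×0.9200) = 0.6727; e^(−k_2 t) = e^(−1.36×0.9200) = 0.2862.
D = 11.00 × (0.6727 − 0.2862) + 2.35 × 0.2862 = 4.250 + 0.6725 = 4.922 mg/L.
DO = C_s − D = 11.7 − 4.922 = 6.778 mg/L.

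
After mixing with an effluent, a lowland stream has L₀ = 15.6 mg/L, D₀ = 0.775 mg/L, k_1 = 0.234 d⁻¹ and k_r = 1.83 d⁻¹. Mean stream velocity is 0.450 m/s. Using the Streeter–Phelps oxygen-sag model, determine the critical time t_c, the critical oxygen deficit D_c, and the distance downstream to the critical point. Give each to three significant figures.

t_c ≈ 1.03 d; D_c ≈ 1.57 mg/L; x_c ≈ 40.0 km

t_c = [1/(k_r−k_1)] ln[(k_r/k_1)(1 − D₀(k_r−k_1)/(k_1 L₀))]
= [1/(1.83−0.234)] ln[(1.83/0.234)(1 − 0.775×1.596/(0.234×15.6))]
= (1/1.596) ln[7.821 × 0.6612] = 0.6266 × ln(5.171) = 0.6266 × 1.643 = 1.029 d.
D_c = (k_1/k_r) L₀ e^(−k_1 t_c) = (0.234/1.83) × 15.6 × e^(−0.234×1.029) = 0.1279 × 15.6 × 0.7859 = 1.568 mg/L.
x_c = v t_c = 0.450 m/s × 1.029 d × 86400 s/d = 40020 m ≈ 40.0 km.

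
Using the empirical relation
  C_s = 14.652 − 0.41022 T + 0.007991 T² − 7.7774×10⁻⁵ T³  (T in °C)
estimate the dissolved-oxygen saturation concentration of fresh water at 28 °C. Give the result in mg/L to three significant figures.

C_s = 14.652 − 0.41022×28 + 0.007991×28² − 7.7774×10⁻⁵×28³ = 7.723 mg/L.

C_s ≈ 7.72 mg/L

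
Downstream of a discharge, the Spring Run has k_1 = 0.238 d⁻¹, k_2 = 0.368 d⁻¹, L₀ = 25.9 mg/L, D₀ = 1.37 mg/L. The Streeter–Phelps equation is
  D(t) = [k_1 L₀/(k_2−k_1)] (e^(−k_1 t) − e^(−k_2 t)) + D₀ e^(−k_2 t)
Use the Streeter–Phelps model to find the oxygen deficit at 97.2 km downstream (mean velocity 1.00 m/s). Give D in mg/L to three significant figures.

Travel time t = x/v = 97.2 km / (1.00 m/s) = 97200 m / 1.00 m/s = 97200 s = 1.125 d.
k_1 L₀/(k_2−k_1) = 0.238×25.9/(0.368−0.238) = 6.164/0.1300 = 47.42 mg/L.
e^(−k_1 t) = e^(−0.238×1.125) = 0.7651; e^(−k_2 t) = e^(−0.368×1.125) = 0.6610.
D = 47.42 × (0.7651 − 0.6610) + 1.37 × 0.6610 = 4.936 + 0.9056 = 5.842 mg/L.

D ≈ 5.84 mg/L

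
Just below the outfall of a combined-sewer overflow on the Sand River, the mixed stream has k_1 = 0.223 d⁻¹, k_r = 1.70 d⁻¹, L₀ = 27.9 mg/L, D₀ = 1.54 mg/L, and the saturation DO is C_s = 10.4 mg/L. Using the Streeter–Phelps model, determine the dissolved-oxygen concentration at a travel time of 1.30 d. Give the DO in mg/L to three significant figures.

k_1 L₀/(k_r−k_1) = 0.223×27.9/(1.70−0.223) = 6.222/1.477 = 4.212 mg/L.
e^(−k_1 t) = e^(−0.223×1.300) = 0.7483; e^(−k_r t) = e^(−1.70×1.300) = 0.1097.
D = 4.212 × (0.7483 − 0.1097) + 1.54 × 0.1097 = 2.690 + 0.1689 = 2.859 mg/L.
DO = C_s − D = 10.4 − 2.859 = 7.541 mg/L.

DO ≈ 7.54 mg/L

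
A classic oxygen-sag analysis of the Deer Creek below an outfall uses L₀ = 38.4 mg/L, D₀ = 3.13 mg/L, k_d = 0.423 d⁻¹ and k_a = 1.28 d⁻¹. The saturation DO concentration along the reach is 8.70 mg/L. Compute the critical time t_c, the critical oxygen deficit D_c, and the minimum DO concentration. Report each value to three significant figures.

With k_a/k_d = 3.026 and 1 − D₀(k_a−k_d)/(k_d L₀) = 0.8349,
t_c = ln(3.026 × 0.8349) / (1.28 − 0.423) = ln(2.526) / 0.8570 = 0.9268/0.8570 = 1.081 d.
D_c = (k_d/k_a) L₀ e^(−k_d t_c) = (0.423/1.28) × 38.4 × e^(−0.423×1.081) = 0.3305 × 38.4 × 0.6329 = 8.032 mg/L.
Minimum DO = C_s − D_c = 8.70 − 8.032 = 0.6684 mg/L.

t_c ≈ 1.08 d; D_c ≈ 8.03 mg/L; min DO ≈ 0.668 mg/L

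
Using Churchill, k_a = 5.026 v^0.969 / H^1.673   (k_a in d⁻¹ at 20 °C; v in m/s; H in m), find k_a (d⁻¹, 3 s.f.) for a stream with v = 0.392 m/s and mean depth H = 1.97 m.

k_a = 5.026 × 0.392^0.969 / 1.97^1.673 = 5.026 × 0.4035 / 3.109 = 0.6523 d⁻¹.

k_a ≈ 0.652 d⁻¹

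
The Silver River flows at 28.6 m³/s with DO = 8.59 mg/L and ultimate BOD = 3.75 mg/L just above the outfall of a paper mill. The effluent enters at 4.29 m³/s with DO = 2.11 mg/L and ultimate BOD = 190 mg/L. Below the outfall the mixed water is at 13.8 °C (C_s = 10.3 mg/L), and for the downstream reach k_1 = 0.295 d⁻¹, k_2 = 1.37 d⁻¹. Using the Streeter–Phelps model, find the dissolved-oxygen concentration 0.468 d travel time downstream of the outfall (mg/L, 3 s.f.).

Mixed DO = (28.6×8.59 + 4.29×2.11)/(28.6+4.29) = 254.7/32.89 = 7.745 mg/L.
Mixed L₀ = (28.6×3.75 + 4.29×190)/(32.89) = 922.4/32.89 = 28.04 mg/L.
Initial deficit D₀ = C_s − DO₀ = 10.3 − 7.745 = 2.555 mg/L.
D(0.468) = [0.295×28.04/(1.37−0.295)](e^(−0.295×0.468) − e^(−1.37×0.468)) + 2.555 e^(−1.37×0.468)
= 7.696 × (0.8710 − 0.5267) + 2.555 × 0.5267 = 3.996 mg/L.
DO = 10.3 − 3.996 = 6.304 mg/L.

DO ≈ 6.30 mg/L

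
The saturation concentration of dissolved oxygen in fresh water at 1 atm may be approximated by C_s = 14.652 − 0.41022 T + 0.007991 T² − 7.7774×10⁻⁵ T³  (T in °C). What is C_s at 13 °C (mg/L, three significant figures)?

C_s ≈ 10.5 mg/L

C_s = 14.652 − 0.41022×13 + 0.007991×13² − 7.7774×10⁻⁵×13³ = 10.50 mg/L.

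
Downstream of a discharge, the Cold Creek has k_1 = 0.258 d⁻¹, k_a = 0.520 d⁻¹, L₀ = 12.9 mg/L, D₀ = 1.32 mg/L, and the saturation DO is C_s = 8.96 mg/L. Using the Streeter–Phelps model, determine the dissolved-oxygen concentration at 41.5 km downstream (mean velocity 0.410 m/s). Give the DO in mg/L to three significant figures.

DO ≈ 5.76 mg/L

Travel time t = x/v = 41.5 km / (0.410 m/s) = 41500 m / 0.410 m/s = 101200 s = 1.172 d.
k_1 L₀/(k_a−k_1) = 0.258×12.9/(0.520−0.258) = 3.328/0.2620 = 12.70 mg/L.
e^(−k_1 t) = e^(−0.258×1.172) = 0.7392; e^(−k_a t) = e^(−0.520×1.172) = 0.5438.
D = 12.70 × (0.7392 − 0.5438) + 1.32 × 0.5438 = 2.482 + 0.7178 = 3.199 mg/L.
DO = C_s − D = 8.96 − 3.199 = 5.761 mg/L.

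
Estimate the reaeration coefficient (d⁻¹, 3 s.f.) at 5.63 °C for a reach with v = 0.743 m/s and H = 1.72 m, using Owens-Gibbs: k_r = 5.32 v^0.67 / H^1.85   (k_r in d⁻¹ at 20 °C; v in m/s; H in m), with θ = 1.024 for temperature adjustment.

k_r ≈ 1.14 d⁻¹

k_r(20) = 5.32 × 0.743^0.67 / 1.72^1.85 = 5.32 × 0.8195 / 2.727 = 1.599 d⁻¹.
k_r(5.63) = 1.599 × 1.024^(5.63−20) = 1.599 × 0.7112 = 1.137 d⁻¹.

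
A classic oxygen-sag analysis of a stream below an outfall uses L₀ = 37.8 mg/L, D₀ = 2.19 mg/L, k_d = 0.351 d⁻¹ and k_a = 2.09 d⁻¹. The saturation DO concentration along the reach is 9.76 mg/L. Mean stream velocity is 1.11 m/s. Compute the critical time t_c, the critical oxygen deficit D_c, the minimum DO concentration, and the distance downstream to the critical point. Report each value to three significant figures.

t_c = [1/(k_a−k_d)] ln[(k_a/k_d)(1 − D₀(k_a−k_d)/(k_d L₀))]
= [1/(2.09−0.351)] ln[(2.09/0.351)(1 − 2.19×1.739/(0.351×37.8))]
= (1/1.739) ln[5.954 × 0.7130] = 0.5750 × ln(4.245) = 0.5750 × 1.446 = 0.8314 d.
L(t_c) = L₀ e^(−k_d t_c) = 37.8 × 0.7469 = 28.23 mg/L, and at the critical point k_a D_c = k_d L, so D_c = (0.351/2.09) × 28.23 = 4.742 mg/L.
Minimum DO = C_s − D_c = 9.76 − 4.742 = 5.018 mg/L.
x_c = v t_c = 1.11 m/s × 0.8314 d × 86400 s/d = 79730 m ≈ 79.7 km.

t_c ≈ 0.831 d; D_c ≈ 4.74 mg/L; min DO ≈ 5.02 mg/L; x_c ≈ 79.7 km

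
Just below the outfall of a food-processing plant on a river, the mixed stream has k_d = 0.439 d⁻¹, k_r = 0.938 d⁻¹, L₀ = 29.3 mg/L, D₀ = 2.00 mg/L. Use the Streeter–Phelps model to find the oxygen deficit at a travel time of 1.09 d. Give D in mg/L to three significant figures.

D ≈ 7.42 mg/L

k_d L₀/(k_r−k_d) = 0.439×29.3/(0.938−0.439) = 12.86/0.4990 = 25.78 mg/L.
e^(−k_d t) = e^(−0.439×1.090) = 0.6197; e^(−k_r t) = e^(−0.938×1.090) = 0.3597.
D = 25.78 × (0.6197 − 0.3597) + 2.00 × 0.3597 = 6.702 + 0.7194 = 7.421 mg/L.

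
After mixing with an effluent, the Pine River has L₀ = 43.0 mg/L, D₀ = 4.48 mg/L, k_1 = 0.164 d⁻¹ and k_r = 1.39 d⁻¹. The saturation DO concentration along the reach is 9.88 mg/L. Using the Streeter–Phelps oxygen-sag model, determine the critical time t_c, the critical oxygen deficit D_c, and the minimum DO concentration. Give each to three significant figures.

t_c ≈ 0.512 d; D_c ≈ 4.66 mg/L; min DO ≈ 5.22 mg/L

t_c = [1/(k_r−k_1)] ln[(k_r/k_1)(1 − D₀(k_r−k_1)/(k_1 L₀))]
= [1/(1.39−0.164)] ln[(1.39/0.164)(1 − 4.48×1.226/(0.164×43.0))]
= (1/1.226) ln[8.476 × 0.2211] = 0.8157 × ln(1.874) = 0.8157 × 0.6283 = 0.5124 d.
D_c = (k_1/k_r) L₀ e^(−k_1 t_c) = (0.164/1.39) × 43.0 × e^(−0.164×0.5124) = 0.1180 × 43.0 × 0.9194 = 4.664 mg/L.
Minimum DO = C_s − D_c = 9.88 − 4.664 = 5.216 mg/L.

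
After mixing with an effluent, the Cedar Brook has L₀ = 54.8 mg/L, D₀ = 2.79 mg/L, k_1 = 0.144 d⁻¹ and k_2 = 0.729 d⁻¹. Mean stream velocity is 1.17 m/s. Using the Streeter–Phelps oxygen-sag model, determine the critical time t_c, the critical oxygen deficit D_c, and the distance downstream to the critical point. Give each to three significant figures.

t_c ≈ 2.38 d; D_c ≈ 7.69 mg/L; x_c ≈ 240 km

With k_2/k_1 = 5.062 and 1 − D₀(k_2−k_1)/(k_1 L₀) = 0.7932,
t_c = ln(5.062 × 0.7932) / (0.729 − 0.144) = ln(4.015) / 0.5850 = 1.390/0.5850 = 2.376 d.
D_c = (k_1/k_2) L₀ e^(−k_1 t_c) = (0.144/0.729) × 54.8 × e^(−0.144×2.376) = 0.1975 × 54.8 × 0.7102 = 7.688 mg/L.
x_c = v t_c = 1.17 m/s × 2.376 d × 86400 s/d = 240200 m ≈ 240 km.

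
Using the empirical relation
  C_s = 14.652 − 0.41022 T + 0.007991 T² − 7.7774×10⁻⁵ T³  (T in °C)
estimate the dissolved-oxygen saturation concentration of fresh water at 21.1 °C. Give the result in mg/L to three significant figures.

C_s = 14.652 − 0.41022×21.1 + 0.007991×21.1² − 7.7774×10⁻⁵×21.1³ = 8.823 mg/L.

C_s ≈ 8.82 mg/L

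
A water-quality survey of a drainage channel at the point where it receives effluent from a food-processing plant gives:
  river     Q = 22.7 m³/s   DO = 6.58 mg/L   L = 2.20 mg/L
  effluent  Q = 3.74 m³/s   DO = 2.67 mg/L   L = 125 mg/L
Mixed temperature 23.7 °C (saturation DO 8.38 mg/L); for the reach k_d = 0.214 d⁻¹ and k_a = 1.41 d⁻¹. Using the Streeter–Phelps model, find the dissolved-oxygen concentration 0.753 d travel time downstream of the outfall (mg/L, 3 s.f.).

Mixed DO = (22.7×6.58 + 3.74×2.67)/(22.7+3.74) = 159.4/26.44 = 6.027 mg/L.
Mixed L₀ = (22.7×2.20 + 3.74×125)/(26.44) = 517.4/26.44 = 19.57 mg/L.
Initial deficit D₀ = C_s − DO₀ = 8.38 − 6.027 = 2.353 mg/L.
D(0.753) = [0.214×19.57/(1.41−0.214)](e^(−0.214×0.753) − e^(−1.41×0.753)) + 2.353 e^(−1.41×0.753)
= 3.502 × (0.8512 − 0.3459) + 2.353 × 0.3459 = 2.583 mg/L.
DO = 8.38 − 2.583 = 5.797 mg/L.

DO ≈ 5.80 mg/L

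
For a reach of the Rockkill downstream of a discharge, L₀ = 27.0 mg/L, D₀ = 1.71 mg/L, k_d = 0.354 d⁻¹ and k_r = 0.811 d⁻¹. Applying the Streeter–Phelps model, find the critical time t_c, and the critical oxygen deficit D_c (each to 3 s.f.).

With k_r/k_d = 2.291 and 1 − D₀(k_r−k_d)/(k_d L₀) = 0.9182,
t_c = ln(2.291 × 0.9182) / (0.811 − 0.354) = ln(2.104) / 0.4570 = 0.7437/0.4570 = 1.627 d.
D_c = (k_d/k_r) L₀ e^(−k_d t_c) = (0.354/0.811) × 27.0 × e^(−0.354×1.627) = 0.4365 × 27.0 × 0.5621 = 6.625 mg/L.

t_c ≈ 1.63 d; D_c ≈ 6.62 mg/L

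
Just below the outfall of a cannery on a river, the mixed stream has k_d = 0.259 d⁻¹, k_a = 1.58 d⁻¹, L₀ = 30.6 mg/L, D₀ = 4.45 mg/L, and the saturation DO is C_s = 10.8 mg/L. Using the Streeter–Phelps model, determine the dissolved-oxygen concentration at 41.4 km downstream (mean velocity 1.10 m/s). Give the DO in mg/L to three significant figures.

Travel time t = x/v = 41.4 km / (1.10 m/s) = 41400 m / 1.10 m/s = 37640 s = 0.4356 d.
k_d L₀/(k_a−k_d) = 0.259×30.6/(1.58−0.259) = 7.925/1.321 = 6.000 mg/L.
e^(−k_d t) = e^(−0.259×0.4356) = 0.8933; e^(−k_a t) = e^(−1.58×0.4356) = 0.5025.
D = 6.000 × (0.8933 − 0.5025) + 4.45 × 0.5025 = 2.345 + 2.236 = 4.581 mg/L.
DO = C_s − D = 10.8 − 4.581 = 6.219 mg/L.

DO ≈ 6.22 mg/L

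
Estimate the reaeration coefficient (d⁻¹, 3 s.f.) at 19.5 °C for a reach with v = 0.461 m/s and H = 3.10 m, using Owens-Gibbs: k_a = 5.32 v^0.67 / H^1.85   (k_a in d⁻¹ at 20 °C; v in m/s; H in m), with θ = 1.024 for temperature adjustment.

k_a ≈ 0.386 d⁻¹

k_a(20) = 5.32 × 0.461^0.67 / 3.10^1.85 = 5.32 × 0.5952 / 8.110 = 0.3905 d⁻¹.
k_a(19.5) = 0.3905 × 1.024^(19.5−20) = 0.3905 × 0.9882 = 0.3859 d⁻¹.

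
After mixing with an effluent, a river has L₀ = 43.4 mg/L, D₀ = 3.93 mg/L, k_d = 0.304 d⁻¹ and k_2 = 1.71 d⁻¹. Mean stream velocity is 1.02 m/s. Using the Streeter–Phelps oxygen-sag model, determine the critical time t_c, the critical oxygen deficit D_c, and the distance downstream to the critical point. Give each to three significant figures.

At the critical point dD/dt = 0, so k_d L₀ e^(−k_d t) = k_2 D. Substituting D(t) from the Streeter–Phelps equation and solving for t gives
t_c = ln[(k_2/k_d)(1 − D₀(k_2−k_d)/(k_d L₀))] / (k_2−k_d).
Here k_2−k_d = 1.406 d⁻¹ and 1 − D₀(k_2−k_d)/(k_d L₀) = 1 − 3.93×1.406/(0.304×43.4) = 0.5812, so
t_c = ln(5.625 × 0.5812) / 1.406 = 1.185 / 1.406 = 0.8425 d.
D_c = (k_d/k_2) L₀ e^(−k_d t_c) = (0.304/1.71) × 43.4 × e^(−0.304×0.8425) = 0.1778 × 43.4 × 0.7741 = 5.972 mg/L.
x_c = v t_c = 1.02 m/s × 0.8425 d × 86400 s/d = 74250 m ≈ 74.2 km.

t_c ≈ 0.842 d; D_c ≈ 5.97 mg/L; x_c ≈ 74.2 km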